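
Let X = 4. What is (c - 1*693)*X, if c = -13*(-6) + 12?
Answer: -2412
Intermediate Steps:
c = 90 (c = 78 + 12 = 90)
(c - 1*693)*X = (90 - 1*693)*4 = (90 - 693)*4 = -603*4 = -2412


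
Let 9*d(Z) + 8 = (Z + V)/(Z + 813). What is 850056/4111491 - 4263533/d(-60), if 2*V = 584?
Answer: 39599091444025861/7937918624 ≈ 4.9886e+6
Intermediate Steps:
V = 292 (V = (½)*584 = 292)
d(Z) = -8/9 + (292 + Z)/(9*(813 + Z)) (d(Z) = -8/9 + ((Z + 292)/(Z + 813))/9 = -8/9 + ((292 + Z)/(813 + Z))/9 = -8/9 + (292 + Z)/(9*(813 + Z)))
850056/4111491 - 4263533/d(-60) = 850056/4111491 - 4263533*9*(813 - 60)/(-6212 - 7*(-60)) = 850056*(1/4111491) - 4263533*6777/(-6212 + 420) = 283352/1370497 - 4263533/((⅑)*(1/753)*(-5792)) = 283352/1370497 - 4263533/(-5792/6777) = 283352/1370497 - 4263533*(-6777/5792) = 283352/1370497 + 28893963141/5792 = 39599091444025861/7937918624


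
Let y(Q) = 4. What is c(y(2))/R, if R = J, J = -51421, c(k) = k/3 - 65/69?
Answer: -9/1182683 ≈ -7.6098e-6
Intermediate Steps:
c(k) = -65/69 + k/3 (c(k) = k*(⅓) - 65*1/69 = k/3 - 65/69 = -65/69 + k/3)
R = -51421
c(y(2))/R = (-65/69 + (⅓)*4)/(-51421) = (-65/69 + 4/3)*(-1/51421) = (9/23)*(-1/51421) = -9/1182683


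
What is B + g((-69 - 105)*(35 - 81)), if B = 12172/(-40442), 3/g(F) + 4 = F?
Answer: -48627337/161768000 ≈ -0.30060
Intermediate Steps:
g(F) = 3/(-4 + F)
B = -6086/20221 (B = 12172*(-1/40442) = -6086/20221 ≈ -0.30097)
B + g((-69 - 105)*(35 - 81)) = -6086/20221 + 3/(-4 + (-69 - 105)*(35 - 81)) = -6086/20221 + 3/(-4 - 174*(-46)) = -6086/20221 + 3/(-4 + 8004) = -6086/20221 + 3/8000 = -48627337/161768000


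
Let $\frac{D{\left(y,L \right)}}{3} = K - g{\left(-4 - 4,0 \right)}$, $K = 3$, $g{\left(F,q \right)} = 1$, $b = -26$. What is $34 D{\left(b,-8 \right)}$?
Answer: $204$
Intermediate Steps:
$D{\left(y,L \right)} = 6$ ($D{\left(y,L \right)} = 3 \left(3 - 1\right) = 3 \cdot 2 = 6$)
$34 D{\left(b,-8 \right)} = 34 \cdot 6 = 204$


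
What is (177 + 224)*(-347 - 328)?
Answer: -270675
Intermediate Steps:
(177 + 224)*(-347 - 328) = 401*(-675) = -270675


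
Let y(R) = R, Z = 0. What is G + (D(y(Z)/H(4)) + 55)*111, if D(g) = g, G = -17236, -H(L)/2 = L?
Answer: -11131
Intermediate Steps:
H(L) = -2*L
G + (D(y(Z)/H(4)) + 55)*111 = -17236 + (0/((-2*4)) + 55)*111 = -17236 + (0/(-8) + 55)*111 = -17236 + (0*(-1/8) + 55)*111 = -17236 + (0 + 55)*111 = -17236 + 55*111 = -17236 + 6105 = -11131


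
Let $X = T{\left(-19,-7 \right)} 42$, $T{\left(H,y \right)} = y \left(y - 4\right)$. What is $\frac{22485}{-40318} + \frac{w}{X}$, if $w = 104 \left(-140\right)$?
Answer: $- \frac{47124755}{9313458} \approx -5.0599$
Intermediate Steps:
$T{\left(H,y \right)} = y \left(-4 + y\right)$
$w = -14560$
$X = 3234$ ($X = - 7 \left(-4 - 7\right) 42 = \left(-7\right) \left(-11\right) 42 = 77 \cdot 42 = 3234$)
$\frac{22485}{-40318} + \frac{w}{X} = \frac{22485}{-40318} - \frac{14560}{3234} = 22485 \left(- \frac{1}{40318}\right) - \frac{1040}{231} = - \frac{22485}{40318} - \frac{1040}{231} = - \frac{47124755}{9313458}$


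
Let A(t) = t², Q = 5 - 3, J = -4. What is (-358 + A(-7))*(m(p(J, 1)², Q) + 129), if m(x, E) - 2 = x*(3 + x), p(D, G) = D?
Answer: -134415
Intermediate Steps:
Q = 2
m(x, E) = 2 + x*(3 + x)
(-358 + A(-7))*(m(p(J, 1)², Q) + 129) = (-358 + (-7)²)*((2 + ((-4)²)² + 3*(-4)²) + 129) = (-358 + 49)*((2 + 16² + 3*16) + 129) = -309*((2 + 256 + 48) + 129) = -309*(306 + 129) = -309*435 = -134415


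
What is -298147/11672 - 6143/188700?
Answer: -14083009999/550626600 ≈ -25.576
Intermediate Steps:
-298147/11672 - 6143/188700 = -14083009999/550626600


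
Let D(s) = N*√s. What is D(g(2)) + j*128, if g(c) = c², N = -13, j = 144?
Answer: 18406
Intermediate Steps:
D(s) = -13*√s
D(g(2)) + j*128 = -13*√(2²) + 144*128 = -13*√4 + 18432 = -13*2 + 18432 = -26 + 18432 = 18406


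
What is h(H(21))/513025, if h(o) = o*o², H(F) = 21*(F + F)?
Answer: 686128968/513025 ≈ 1337.4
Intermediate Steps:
H(F) = 42*F (H(F) = 21*(2*F) = 42*F)
h(o) = o³
h(H(21))/513025 = (42*21)³/513025 = 882³*(1/513025) = 686128968*(1/513025) = 686128968/513025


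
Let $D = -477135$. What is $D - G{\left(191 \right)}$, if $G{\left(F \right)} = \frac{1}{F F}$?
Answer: $- \frac{17406361936}{36481} \approx -4.7714 \cdot 10^{5}$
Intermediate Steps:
$G{\left(F \right)} = \frac{1}{F^{2}}$
$D - G{\left(191 \right)} = -477135 - \frac{1}{36481} = - \frac{17406361936}{36481}$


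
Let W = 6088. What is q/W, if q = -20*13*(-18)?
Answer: 585/761 ≈ 0.76873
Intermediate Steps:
q = 4680 (q = -260*(-18) = 4680)
q/W = 4680/6088 = 4680*(1/6088) = 585/761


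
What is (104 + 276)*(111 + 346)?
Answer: 173660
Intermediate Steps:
(104 + 276)*(111 + 346) = 380*457 = 173660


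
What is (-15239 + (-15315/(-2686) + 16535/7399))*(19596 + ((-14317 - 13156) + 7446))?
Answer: 130462751347881/19873714 ≈ 6.5646e+6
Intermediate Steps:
(-15239 + (-15315/(-2686) + 16535/7399))*(19596 + ((-14317 - 13156) + 7446)) = (-15239 + (-15315*(-1/2686) + 16535*(1/7399)))*(19596 + (-27473 + 7446)) = (-15239 + (15315/2686 + 16535/7399))*(19596 - 20027) = (-15239 + 157728695/19873714)*(-431) = -302697798951/19873714*(-431) = 130462751347881/19873714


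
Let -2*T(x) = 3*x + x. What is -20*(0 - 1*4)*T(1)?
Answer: -160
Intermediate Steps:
T(x) = -2*x (T(x) = -(3*x + x)/2 = -2*x)
-20*(0 - 1*4)*T(1) = -20*(0 - 1*4)*(-2*1) = -20*(0 - 4)*(-2) = -(-80)*(-2) = -20*8 = -160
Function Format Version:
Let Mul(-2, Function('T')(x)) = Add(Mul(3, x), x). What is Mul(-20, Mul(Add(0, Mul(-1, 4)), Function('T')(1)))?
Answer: -160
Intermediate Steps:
Function('T')(x) = Mul(-2, x) (Function('T')(x) = Mul(Rational(-1, 2), Add(Mul(3, x), x)) = Mul(Rational(-1, 2), Mul(4, x)) = Mul(-2, x))
Mul(-20, Mul(Add(0, Mul(-1, 4)), Function('T')(1))) = Mul(-20, Mul(Add(0, Mul(-1, 4)), Mul(-2, 1))) = Mul(-20, Mul(Add(0, -4), -2)) = Mul(-20, Mul(-4, -2)) = Mul(-20, 8) = -160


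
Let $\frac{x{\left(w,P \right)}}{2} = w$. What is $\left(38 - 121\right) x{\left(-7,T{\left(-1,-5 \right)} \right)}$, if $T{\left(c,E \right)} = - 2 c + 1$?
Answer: $1162$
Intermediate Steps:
$T{\left(c,E \right)} = 1 - 2 c$
$x{\left(w,P \right)} = 2 w$
$\left(38 - 121\right) x{\left(-7,T{\left(-1,-5 \right)} \right)} = \left(38 - 121\right) 2 \left(-7\right) = \left(-83\right) \left(-14\right) = 1162$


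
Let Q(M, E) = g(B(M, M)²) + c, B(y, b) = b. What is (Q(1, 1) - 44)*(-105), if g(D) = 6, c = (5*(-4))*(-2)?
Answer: -210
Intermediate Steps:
c = 40 (c = -20*(-2) = 40)
Q(M, E) = 46 (Q(M, E) = 6 + 40 = 46)
(Q(1, 1) - 44)*(-105) = (46 - 44)*(-105) = 2*(-105) = -210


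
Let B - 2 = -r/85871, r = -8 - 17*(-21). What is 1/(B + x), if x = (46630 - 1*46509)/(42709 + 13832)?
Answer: 4855232211/9701122004 ≈ 0.50048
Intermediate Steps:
r = 349 (r = -8 + 357 = 349)
B = 171393/85871 (B = 2 - 1*349/85871 = 2 - 349*1/85871 = 2 - 349/85871 = 171393/85871 ≈ 1.9959)
x = 121/56541 (x = (46630 - 46509)/56541 = 121*(1/56541) = 121/56541 ≈ 0.0021400)
1/(B + x) = 1/(171393/85871 + 121/56541) = 1/(9701122004/4855232211) = 4855232211/9701122004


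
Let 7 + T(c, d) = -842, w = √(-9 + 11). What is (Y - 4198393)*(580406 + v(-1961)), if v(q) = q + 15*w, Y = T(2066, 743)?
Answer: -2429030538690 - 62988630*√2 ≈ -2.4291e+12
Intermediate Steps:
w = √2 ≈ 1.4142
T(c, d) = -849 (T(c, d) = -7 - 842 = -849)
Y = -849
v(q) = q + 15*√2
(Y - 4198393)*(580406 + v(-1961)) = (-849 - 4198393)*(580406 + (-1961 + 15*√2)) = -4199242*(578445 + 15*√2) = -2429030538690 - 62988630*√2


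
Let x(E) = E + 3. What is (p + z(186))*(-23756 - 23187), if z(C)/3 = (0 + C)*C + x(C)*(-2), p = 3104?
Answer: -4964597794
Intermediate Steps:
x(E) = 3 + E
z(C) = -18 - 6*C + 3*C**2 (z(C) = 3*((0 + C)*C + (3 + C)*(-2)) = 3*(C*C + (-6 - 2*C)) = 3*(C**2 + (-6 - 2*C)) = 3*(-6 + C**2 - 2*C) = -18 - 6*C + 3*C**2)
(p + z(186))*(-23756 - 23187) = (3104 + (-18 - 6*186 + 3*186**2))*(-23756 - 23187) = (3104 + (-18 - 1116 + 3*34596))*(-46943) = (3104 + (-18 - 1116 + 103788))*(-46943) = (3104 + 102654)*(-46943) = 105758*(-46943) = -4964597794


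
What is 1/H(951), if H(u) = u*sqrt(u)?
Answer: sqrt(951)/904401 ≈ 3.4098e-5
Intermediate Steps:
H(u) = u**(3/2)
1/H(951) = 1/(951**(3/2)) = 1/(951*sqrt(951)) = sqrt(951)/904401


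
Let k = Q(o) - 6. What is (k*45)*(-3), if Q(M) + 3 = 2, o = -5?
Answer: 945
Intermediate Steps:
Q(M) = -1 (Q(M) = -3 + 2 = -1)
k = -7 (k = -1 - 6 = -7)
(k*45)*(-3) = -7*45*(-3) = -315*(-3) = 945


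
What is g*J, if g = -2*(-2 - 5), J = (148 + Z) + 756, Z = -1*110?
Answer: 11116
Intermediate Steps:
Z = -110
J = 794 (J = (148 - 110) + 756 = 38 + 756 = 794)
g = 14 (g = -2*(-7) = 14)
g*J = 14*794 = 11116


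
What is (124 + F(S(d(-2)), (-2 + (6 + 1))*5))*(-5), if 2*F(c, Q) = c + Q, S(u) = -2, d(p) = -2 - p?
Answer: -1355/2 ≈ -677.50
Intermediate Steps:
F(c, Q) = Q/2 + c/2 (F(c, Q) = (c + Q)/2 = (Q + c)/2 = Q/2 + c/2)
(124 + F(S(d(-2)), (-2 + (6 + 1))*5))*(-5) = (124 + (((-2 + (6 + 1))*5)/2 + (½)*(-2)))*(-5) = (124 + (((-2 + 7)*5)/2 - 1))*(-5) = (124 + ((5*5)/2 - 1))*(-5) = (124 + ((½)*25 - 1))*(-5) = (124 + (25/2 - 1))*(-5) = (124 + 23/2)*(-5) = (271/2)*(-5) = -1355/2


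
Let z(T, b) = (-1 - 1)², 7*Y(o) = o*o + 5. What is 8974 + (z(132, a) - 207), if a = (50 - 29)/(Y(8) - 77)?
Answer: 8771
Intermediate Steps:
Y(o) = 5/7 + o²/7 (Y(o) = (o*o + 5)/7 = (o² + 5)/7 = (5 + o²)/7 = 5/7 + o²/7)
a = -147/470 (a = (50 - 29)/((5/7 + (⅐)*8²) - 77) = 21/((5/7 + (⅐)*64) - 77) = 21/((5/7 + 64/7) - 77) = 21/(69/7 - 77) = 21/(-470/7) = 21*(-7/470) = -147/470 ≈ -0.31277)
z(T, b) = 4 (z(T, b) = (-2)² = 4)
8974 + (z(132, a) - 207) = 8974 + (4 - 207) = 8974 - 203 = 8771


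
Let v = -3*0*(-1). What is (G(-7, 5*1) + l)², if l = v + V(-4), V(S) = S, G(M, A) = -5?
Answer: 81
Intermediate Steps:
v = 0 (v = 0*(-1) = 0)
l = -4 (l = 0 - 4 = -4)
(G(-7, 5*1) + l)² = (-5 - 4)² = (-9)² = 81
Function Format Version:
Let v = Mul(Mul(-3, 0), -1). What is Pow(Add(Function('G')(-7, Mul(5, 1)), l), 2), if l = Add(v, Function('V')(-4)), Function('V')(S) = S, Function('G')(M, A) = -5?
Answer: 81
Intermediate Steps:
v = 0 (v = Mul(0, -1) = 0)
l = -4 (l = Add(0, -4) = -4)
Pow(Add(Function('G')(-7, Mul(5, 1)), l), 2) = Pow(Add(-5, -4), 2) = Pow(-9, 2) = 81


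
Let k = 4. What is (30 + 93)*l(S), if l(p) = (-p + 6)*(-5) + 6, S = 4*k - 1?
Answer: 6273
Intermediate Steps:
S = 15 (S = 4*4 - 1 = 16 - 1 = 15)
l(p) = -24 + 5*p (l(p) = (6 - p)*(-5) + 6 = (-30 + 5*p) + 6 = -24 + 5*p)
(30 + 93)*l(S) = (30 + 93)*(-24 + 5*15) = 123*(-24 + 75) = 123*51 = 6273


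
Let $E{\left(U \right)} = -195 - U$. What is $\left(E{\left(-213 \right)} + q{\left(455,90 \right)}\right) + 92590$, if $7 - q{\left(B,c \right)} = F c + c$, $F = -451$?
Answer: $133115$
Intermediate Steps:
$q{\left(B,c \right)} = 7 + 450 c$ ($q{\left(B,c \right)} = 7 - \left(- 451 c + c\right) = 7 - - 450 c = 7 + 450 c$)
$\left(E{\left(-213 \right)} + q{\left(455,90 \right)}\right) + 92590 = \left(\left(-195 - -213\right) + \left(7 + 450 \cdot 90\right)\right) + 92590 = \left(\left(-195 + 213\right) + \left(7 + 40500\right)\right) + 92590 = \left(18 + 40507\right) + 92590 = 40525 + 92590 = 133115$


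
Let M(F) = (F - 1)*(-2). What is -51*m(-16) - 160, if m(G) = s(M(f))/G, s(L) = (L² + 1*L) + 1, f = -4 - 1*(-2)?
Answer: -367/16 ≈ -22.938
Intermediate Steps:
f = -2 (f = -4 + 2 = -2)
M(F) = 2 - 2*F (M(F) = (-1 + F)*(-2) = 2 - 2*F)
s(L) = 1 + L + L² (s(L) = (L² + L) + 1 = (L + L²) + 1 = 1 + L + L²)
m(G) = 43/G (m(G) = (1 + (2 - 2*(-2)) + (2 - 2*(-2))²)/G = (1 + (2 + 4) + (2 + 4)²)/G = (1 + 6 + 6²)/G = (1 + 6 + 36)/G = 43/G)
-51*m(-16) - 160 = -2193/(-16) - 160 = -2193*(-1)/16 - 160 = -51*(-43/16) - 160 = 2193/16 - 160 = -367/16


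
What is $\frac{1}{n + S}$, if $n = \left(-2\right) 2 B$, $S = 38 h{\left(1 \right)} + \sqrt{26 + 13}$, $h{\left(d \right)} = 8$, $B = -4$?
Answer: $\frac{320}{102361} - \frac{\sqrt{39}}{102361} \approx 0.0030652$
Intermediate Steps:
$S = 304 + \sqrt{39}$ ($S = 38 \cdot 8 + \sqrt{26 + 13} = 304 + \sqrt{39} \approx 310.25$)
$n = 16$ ($n = \left(-2\right) 2 \left(-4\right) = \left(-4\right) \left(-4\right) = 16$)
$\frac{1}{n + S} = \frac{1}{16 + \left(304 + \sqrt{39}\right)} = \frac{1}{320 + \sqrt{39}}$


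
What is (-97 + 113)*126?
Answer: 2016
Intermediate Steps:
(-97 + 113)*126 = 16*126 = 2016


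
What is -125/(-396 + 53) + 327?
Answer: 112286/343 ≈ 327.36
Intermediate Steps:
-125/(-396 + 53) + 327 = -125/(-343) + 327 = -1/343*(-125) + 327 = 125/343 + 327 = 112286/343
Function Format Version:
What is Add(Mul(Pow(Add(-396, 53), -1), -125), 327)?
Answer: Rational(112286, 343) ≈ 327.36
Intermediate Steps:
Add(Mul(Pow(Add(-396, 53), -1), -125), 327) = Add(Mul(Pow(-343, -1), -125), 327) = Add(Mul(Rational(-1, 343), -125), 327) = Add(Rational(125, 343), 327) = Rational(112286, 343)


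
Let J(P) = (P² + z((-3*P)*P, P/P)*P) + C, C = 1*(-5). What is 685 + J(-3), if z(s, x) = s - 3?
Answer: 779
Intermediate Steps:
C = -5
z(s, x) = -3 + s
J(P) = -5 + P² + P*(-3 - 3*P²) (J(P) = (P² + (-3 + (-3*P)*P)*P) - 5 = (P² + (-3 - 3*P²)*P) - 5 = (P² + P*(-3 - 3*P²)) - 5 = -5 + P² + P*(-3 - 3*P²))
685 + J(-3) = 685 + (-5 + (-3)² - 3*(-3)*(1 + (-3)²)) = 685 + (-5 + 9 - 3*(-3)*(1 + 9)) = 685 + (-5 + 9 - 3*(-3)*10) = 685 + (-5 + 9 + 90) = 685 + 94 = 779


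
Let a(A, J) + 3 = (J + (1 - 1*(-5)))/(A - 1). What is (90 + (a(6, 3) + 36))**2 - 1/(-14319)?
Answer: 5575474969/357975 ≈ 15575.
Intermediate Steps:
a(A, J) = -3 + (6 + J)/(-1 + A) (a(A, J) = -3 + (J + (1 - 1*(-5)))/(A - 1) = -3 + (J + (1 + 5))/(-1 + A) = -3 + (J + 6)/(-1 + A) = -3 + (6 + J)/(-1 + A))
(90 + (a(6, 3) + 36))**2 - 1/(-14319) = (90 + ((9 + 3 - 3*6)/(-1 + 6) + 36))**2 - 1/(-14319) = (90 + ((9 + 3 - 18)/5 + 36))**2 - 1*(-1/14319) = (90 + ((1/5)*(-6) + 36))**2 + 1/14319 = (90 + (-6/5 + 36))**2 + 1/14319 = (90 + 174/5)**2 + 1/14319 = (624/5)**2 + 1/14319 = 389376/25 + 1/14319 = 5575474969/357975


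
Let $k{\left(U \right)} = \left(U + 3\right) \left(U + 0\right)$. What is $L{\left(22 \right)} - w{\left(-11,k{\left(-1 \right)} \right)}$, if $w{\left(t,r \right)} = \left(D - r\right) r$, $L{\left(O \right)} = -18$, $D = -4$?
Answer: $-22$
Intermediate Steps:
$k{\left(U \right)} = U \left(3 + U\right)$ ($k{\left(U \right)} = \left(3 + U\right) U = U \left(3 + U\right)$)
$w{\left(t,r \right)} = r \left(-4 - r\right)$ ($w{\left(t,r \right)} = \left(-4 - r\right) r = r \left(-4 - r\right)$)
$L{\left(22 \right)} - w{\left(-11,k{\left(-1 \right)} \right)} = -18 - - - (3 - 1) \left(4 - \left(3 - 1\right)\right) = -18 - - \left(-1\right) 2 \left(4 - 2\right) = -18 - \left(-1\right) \left(-2\right) \left(4 - 2\right) = -18 - \left(-1\right) \left(-2\right) 2 = -18 - 4 = -22$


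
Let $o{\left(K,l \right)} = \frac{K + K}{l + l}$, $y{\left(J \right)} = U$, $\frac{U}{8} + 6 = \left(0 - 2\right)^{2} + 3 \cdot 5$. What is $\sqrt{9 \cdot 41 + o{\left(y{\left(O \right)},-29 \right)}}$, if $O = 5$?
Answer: $\frac{\sqrt{307313}}{29} \approx 19.116$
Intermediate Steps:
$U = 104$ ($U = -48 + 8 \left(\left(0 - 2\right)^{2} + 3 \cdot 5\right) = -48 + 8 \left(\left(-2\right)^{2} + 15\right) = -48 + 8 \left(4 + 15\right) = -48 + 8 \cdot 19 = -48 + 152 = 104$)
$y{\left(J \right)} = 104$
$o{\left(K,l \right)} = \frac{K}{l}$ ($o{\left(K,l \right)} = \frac{2 K}{2 l} = 2 K \frac{1}{2 l} = \frac{K}{l}$)
$\sqrt{9 \cdot 41 + o{\left(y{\left(O \right)},-29 \right)}} = \sqrt{9 \cdot 41 + \frac{104}{-29}} = \sqrt{369 + 104 \left(- \frac{1}{29}\right)} = \sqrt{369 - \frac{104}{29}} = \sqrt{\frac{10597}{29}} = \frac{\sqrt{307313}}{29}$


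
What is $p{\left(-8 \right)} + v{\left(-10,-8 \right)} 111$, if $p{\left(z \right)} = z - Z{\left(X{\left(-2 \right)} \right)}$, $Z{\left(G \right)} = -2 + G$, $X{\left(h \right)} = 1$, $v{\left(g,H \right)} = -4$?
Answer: $-451$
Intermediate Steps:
$p{\left(z \right)} = 1 + z$ ($p{\left(z \right)} = z - \left(-2 + 1\right) = z - -1 = z + 1 = 1 + z$)
$p{\left(-8 \right)} + v{\left(-10,-8 \right)} 111 = \left(1 - 8\right) - 444 = -7 - 444 = -451$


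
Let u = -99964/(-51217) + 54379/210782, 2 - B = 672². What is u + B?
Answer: -375006506159909/830432438 ≈ -4.5158e+5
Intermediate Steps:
B = -451582 (B = 2 - 1*672² = 2 - 1*451584 = 2 - 451584 = -451582)
u = 1835057007/830432438 (u = -99964*(-1/51217) + 54379*(1/210782) = 99964/51217 + 4183/16214 = 1835057007/830432438 ≈ 2.2098)
u + B = 1835057007/830432438 - 451582 = -375006506159909/830432438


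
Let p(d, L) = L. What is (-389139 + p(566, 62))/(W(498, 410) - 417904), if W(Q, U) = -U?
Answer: 173/186 ≈ 0.93011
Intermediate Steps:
(-389139 + p(566, 62))/(W(498, 410) - 417904) = (-389139 + 62)/(-1*410 - 417904) = -389077/(-410 - 417904) = -389077/(-418314) = -389077*(-1/418314) = 173/186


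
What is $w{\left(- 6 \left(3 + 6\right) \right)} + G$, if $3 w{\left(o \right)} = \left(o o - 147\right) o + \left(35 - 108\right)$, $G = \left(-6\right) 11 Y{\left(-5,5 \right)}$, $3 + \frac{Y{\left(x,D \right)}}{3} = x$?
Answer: $- \frac{144847}{3} \approx -48282.0$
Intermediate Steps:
$Y{\left(x,D \right)} = -9 + 3 x$
$G = 1584$ ($G = \left(-6\right) 11 \left(-9 + 3 \left(-5\right)\right) = - 66 \left(-9 - 15\right) = \left(-66\right) \left(-24\right) = 1584$)
$w{\left(o \right)} = - \frac{73}{3} + \frac{o \left(-147 + o^{2}\right)}{3}$ ($w{\left(o \right)} = \frac{\left(o o - 147\right) o + \left(35 - 108\right)}{3} = \frac{\left(o^{2} - 147\right) o - 73}{3} = \frac{\left(-147 + o^{2}\right) o - 73}{3} = \frac{o \left(-147 + o^{2}\right) - 73}{3} = \frac{-73 + o \left(-147 + o^{2}\right)}{3} = - \frac{73}{3} + \frac{o \left(-147 + o^{2}\right)}{3}$)
$w{\left(- 6 \left(3 + 6\right) \right)} + G = \left(- \frac{73}{3} - 49 \left(- 6 \left(3 + 6\right)\right) + \frac{\left(- 6 \left(3 + 6\right)\right)^{3}}{3}\right) + 1584 = \left(- \frac{73}{3} - 49 \left(\left(-6\right) 9\right) + \frac{\left(\left(-6\right) 9\right)^{3}}{3}\right) + 1584 = \left(- \frac{73}{3} - -2646 + \frac{\left(-54\right)^{3}}{3}\right) + 1584 = \left(- \frac{73}{3} + 2646 + \frac{1}{3} \left(-157464\right)\right) + 1584 = \left(- \frac{73}{3} + 2646 - 52488\right) + 1584 = - \frac{149599}{3} + 1584 = - \frac{144847}{3}$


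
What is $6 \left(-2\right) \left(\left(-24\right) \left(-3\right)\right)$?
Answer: $-864$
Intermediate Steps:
$6 \left(-2\right) \left(\left(-24\right) \left(-3\right)\right) = \left(-12\right) 72 = -864$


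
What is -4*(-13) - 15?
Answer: 37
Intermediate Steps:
-4*(-13) - 15 = 52 - 15 = 37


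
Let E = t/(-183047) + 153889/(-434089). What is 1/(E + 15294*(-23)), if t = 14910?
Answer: -79458689183/27950582065577219 ≈ -2.8428e-6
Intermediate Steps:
E = -34641186773/79458689183 (E = 14910/(-183047) + 153889/(-434089) = 14910*(-1/183047) + 153889*(-1/434089) = -14910/183047 - 153889/434089 = -34641186773/79458689183 ≈ -0.43596)
1/(E + 15294*(-23)) = 1/(-34641186773/79458689183 + 15294*(-23)) = 1/(-34641186773/79458689183 - 351762) = 1/(-27950582065577219/79458689183) = -79458689183/27950582065577219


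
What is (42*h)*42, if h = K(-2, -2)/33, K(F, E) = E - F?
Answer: 0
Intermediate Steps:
h = 0 (h = (-2 - 1*(-2))/33 = (-2 + 2)*(1/33) = 0*(1/33) = 0)
(42*h)*42 = (42*0)*42 = 0*42 = 0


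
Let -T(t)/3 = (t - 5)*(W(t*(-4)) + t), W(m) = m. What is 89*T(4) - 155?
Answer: -3359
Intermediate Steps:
T(t) = 9*t*(-5 + t) (T(t) = -3*(t - 5)*(t*(-4) + t) = -3*(-5 + t)*(-4*t + t) = -3*(-5 + t)*(-3*t) = -(-9)*t*(-5 + t) = 9*t*(-5 + t))
89*T(4) - 155 = 89*(9*4*(-5 + 4)) - 155 = 89*(9*4*(-1)) - 155 = 89*(-36) - 155 = -3204 - 155 = -3359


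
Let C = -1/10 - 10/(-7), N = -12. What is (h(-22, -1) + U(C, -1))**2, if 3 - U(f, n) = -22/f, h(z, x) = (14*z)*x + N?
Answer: 861246409/8649 ≈ 99578.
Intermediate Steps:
h(z, x) = -12 + 14*x*z (h(z, x) = (14*z)*x - 12 = 14*x*z - 12 = -12 + 14*x*z)
C = 93/70 (C = -1*1/10 - 10*(-1/7) = -1/10 + 10/7 = 93/70 ≈ 1.3286)
U(f, n) = 3 + 22/f (U(f, n) = 3 - (-22)/f = 3 + 22/f)
(h(-22, -1) + U(C, -1))**2 = ((-12 + 14*(-1)*(-22)) + (3 + 22/(93/70)))**2 = ((-12 + 308) + (3 + 22*(70/93)))**2 = (296 + (3 + 1540/93))**2 = (296 + 1819/93)**2 = (29347/93)**2 = 861246409/8649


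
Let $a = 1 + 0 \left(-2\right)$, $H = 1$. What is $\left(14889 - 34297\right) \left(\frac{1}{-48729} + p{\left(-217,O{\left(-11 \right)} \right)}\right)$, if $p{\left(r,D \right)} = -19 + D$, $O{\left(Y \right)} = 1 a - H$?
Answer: $\frac{17968935616}{48729} \approx 3.6875 \cdot 10^{5}$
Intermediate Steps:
$a = 1$ ($a = 1 + 0 = 1$)
$O{\left(Y \right)} = 0$ ($O{\left(Y \right)} = 1 \cdot 1 - 1 = 1 - 1 = 0$)
$\left(14889 - 34297\right) \left(\frac{1}{-48729} + p{\left(-217,O{\left(-11 \right)} \right)}\right) = \left(14889 - 34297\right) \left(\frac{1}{-48729} + \left(-19 + 0\right)\right) = - 19408 \left(- \frac{1}{48729} - 19\right) = \left(-19408\right) \left(- \frac{925852}{48729}\right) = \frac{17968935616}{48729}$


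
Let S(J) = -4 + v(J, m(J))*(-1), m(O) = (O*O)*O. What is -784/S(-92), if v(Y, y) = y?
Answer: -196/194671 ≈ -0.0010068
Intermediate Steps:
m(O) = O**3 (m(O) = O**2*O = O**3)
S(J) = -4 - J**3 (S(J) = -4 + J**3*(-1) = -4 - J**3)
-784/S(-92) = -784/(-4 - 1*(-92)**3) = -784/(-4 - 1*(-778688)) = -784/(-4 + 778688) = -784/778684 = -784*1/778684 = -196/194671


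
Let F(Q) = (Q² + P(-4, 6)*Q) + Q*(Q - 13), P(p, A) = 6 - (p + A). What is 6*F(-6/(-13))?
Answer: -3780/169 ≈ -22.367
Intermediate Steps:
P(p, A) = 6 - A - p (P(p, A) = 6 - (A + p) = 6 + (-A - p) = 6 - A - p)
F(Q) = Q² + 4*Q + Q*(-13 + Q) (F(Q) = (Q² + (6 - 1*6 - 1*(-4))*Q) + Q*(Q - 13) = (Q² + (6 - 6 + 4)*Q) + Q*(-13 + Q) = (Q² + 4*Q) + Q*(-13 + Q) = Q² + 4*Q + Q*(-13 + Q))
6*F(-6/(-13)) = 6*((-6/(-13))*(-9 + 2*(-6/(-13)))) = 6*((-6*(-1/13))*(-9 + 2*(-6*(-1/13)))) = 6*(6*(-9 + 2*(6/13))/13) = 6*(6*(-9 + 12/13)/13) = 6*((6/13)*(-105/13)) = 6*(-630/169) = -3780/169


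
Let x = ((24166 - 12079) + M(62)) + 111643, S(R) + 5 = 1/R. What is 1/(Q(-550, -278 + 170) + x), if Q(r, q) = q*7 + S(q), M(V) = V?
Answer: 108/13287347 ≈ 8.1280e-6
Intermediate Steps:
S(R) = -5 + 1/R
Q(r, q) = -5 + 1/q + 7*q (Q(r, q) = q*7 + (-5 + 1/q) = 7*q + (-5 + 1/q) = -5 + 1/q + 7*q)
x = 123792 (x = ((24166 - 12079) + 62) + 111643 = (12087 + 62) + 111643 = 12149 + 111643 = 123792)
1/(Q(-550, -278 + 170) + x) = 1/((-5 + 1/(-278 + 170) + 7*(-278 + 170)) + 123792) = 1/((-5 + 1/(-108) + 7*(-108)) + 123792) = 1/((-5 - 1/108 - 756) + 123792) = 1/(-82189/108 + 123792) = 1/(13287347/108) = 108/13287347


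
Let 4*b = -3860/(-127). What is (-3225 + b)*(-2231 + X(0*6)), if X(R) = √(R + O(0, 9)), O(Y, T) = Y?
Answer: 911608910/127 ≈ 7.1780e+6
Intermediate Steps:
b = 965/127 (b = (-3860/(-127))/4 = (-3860*(-1/127))/4 = (¼)*(3860/127) = 965/127 ≈ 7.5984)
X(R) = √R (X(R) = √(R + 0) = √R)
(-3225 + b)*(-2231 + X(0*6)) = (-3225 + 965/127)*(-2231 + √(0*6)) = -408610*(-2231 + √0)/127 = -408610*(-2231 + 0)/127 = -408610/127*(-2231) = 911608910/127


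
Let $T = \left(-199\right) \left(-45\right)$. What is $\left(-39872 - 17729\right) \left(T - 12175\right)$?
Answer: $185475220$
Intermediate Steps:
$T = 8955$
$\left(-39872 - 17729\right) \left(T - 12175\right) = \left(-39872 - 17729\right) \left(8955 - 12175\right) = - 57601 \left(8955 + \left(-16063 + 3888\right)\right) = - 57601 \left(8955 - 12175\right) = \left(-57601\right) \left(-3220\right) = 185475220$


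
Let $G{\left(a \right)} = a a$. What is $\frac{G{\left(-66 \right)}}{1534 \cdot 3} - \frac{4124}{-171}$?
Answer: $\frac{3287254}{131157} \approx 25.064$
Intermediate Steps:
$G{\left(a \right)} = a^{2}$
$\frac{G{\left(-66 \right)}}{1534 \cdot 3} - \frac{4124}{-171} = \frac{\left(-66\right)^{2}}{1534 \cdot 3} - \frac{4124}{-171} = \frac{4356}{4602} - - \frac{4124}{171} = 4356 \cdot \frac{1}{4602} + \frac{4124}{171} = \frac{726}{767} + \frac{4124}{171} = \frac{3287254}{131157}$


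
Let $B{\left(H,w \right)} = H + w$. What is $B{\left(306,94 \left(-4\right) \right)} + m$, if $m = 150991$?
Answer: $150921$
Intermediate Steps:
$B{\left(306,94 \left(-4\right) \right)} + m = \left(306 + 94 \left(-4\right)\right) + 150991 = \left(306 - 376\right) + 150991 = -70 + 150991 = 150921$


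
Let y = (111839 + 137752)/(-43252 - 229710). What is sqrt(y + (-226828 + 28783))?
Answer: I*sqrt(14756055182175522)/272962 ≈ 445.02*I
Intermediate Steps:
y = -249591/272962 (y = 249591/(-272962) = 249591*(-1/272962) = -249591/272962 ≈ -0.91438)
sqrt(y + (-226828 + 28783)) = sqrt(-249591/272962 + (-226828 + 28783)) = sqrt(-249591/272962 - 198045) = sqrt(-54059008881/272962) = I*sqrt(14756055182175522)/272962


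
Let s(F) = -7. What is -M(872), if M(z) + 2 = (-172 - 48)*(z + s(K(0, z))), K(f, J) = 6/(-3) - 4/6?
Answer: 190302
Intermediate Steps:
K(f, J) = -8/3 (K(f, J) = 6*(-⅓) - 4*⅙ = -2 - ⅔ = -8/3)
M(z) = 1538 - 220*z (M(z) = -2 + (-172 - 48)*(z - 7) = -2 - 220*(-7 + z) = -2 + (1540 - 220*z) = 1538 - 220*z)
-M(872) = -(1538 - 220*872) = -(1538 - 191840) = -1*(-190302) = 190302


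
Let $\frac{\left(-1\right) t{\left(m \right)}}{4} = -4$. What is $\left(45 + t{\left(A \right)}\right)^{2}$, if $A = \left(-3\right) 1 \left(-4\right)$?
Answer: $3721$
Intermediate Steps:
$A = 12$ ($A = \left(-3\right) \left(-4\right) = 12$)
$t{\left(m \right)} = 16$ ($t{\left(m \right)} = \left(-4\right) \left(-4\right) = 16$)
$\left(45 + t{\left(A \right)}\right)^{2} = \left(45 + 16\right)^{2} = 61^{2} = 3721$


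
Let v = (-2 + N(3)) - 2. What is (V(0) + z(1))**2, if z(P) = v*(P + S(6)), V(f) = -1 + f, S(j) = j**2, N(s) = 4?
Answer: 1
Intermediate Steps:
v = 0 (v = (-2 + 4) - 2 = 2 - 2 = 0)
z(P) = 0 (z(P) = 0*(P + 6**2) = 0*(P + 36) = 0*(36 + P) = 0)
(V(0) + z(1))**2 = ((-1 + 0) + 0)**2 = (-1 + 0)**2 = (-1)**2 = 1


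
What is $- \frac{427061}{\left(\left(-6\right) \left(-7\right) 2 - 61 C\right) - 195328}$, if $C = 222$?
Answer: $\frac{427061}{208786} \approx 2.0454$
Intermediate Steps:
$- \frac{427061}{\left(\left(-6\right) \left(-7\right) 2 - 61 C\right) - 195328} = - \frac{427061}{\left(\left(-6\right) \left(-7\right) 2 - 13542\right) - 195328} = - \frac{427061}{\left(42 \cdot 2 - 13542\right) - 195328} = - \frac{427061}{\left(84 - 13542\right) - 195328} = - \frac{427061}{-13458 - 195328} = - \frac{427061}{-208786} = \left(-427061\right) \left(- \frac{1}{208786}\right) = \frac{427061}{208786}$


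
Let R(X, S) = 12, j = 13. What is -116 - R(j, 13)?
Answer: -128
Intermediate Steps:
-116 - R(j, 13) = -116 - 1*12 = -116 - 12 = -128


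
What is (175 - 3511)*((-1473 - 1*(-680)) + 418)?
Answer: 1251000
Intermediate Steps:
(175 - 3511)*((-1473 - 1*(-680)) + 418) = -3336*((-1473 + 680) + 418) = -3336*(-793 + 418) = -3336*(-375) = 1251000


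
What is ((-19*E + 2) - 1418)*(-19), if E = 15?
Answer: 32319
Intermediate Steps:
((-19*E + 2) - 1418)*(-19) = ((-19*15 + 2) - 1418)*(-19) = ((-285 + 2) - 1418)*(-19) = (-283 - 1418)*(-19) = -1701*(-19) = 32319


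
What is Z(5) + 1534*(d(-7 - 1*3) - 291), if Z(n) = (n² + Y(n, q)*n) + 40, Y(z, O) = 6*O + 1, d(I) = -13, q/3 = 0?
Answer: -466266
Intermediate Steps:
q = 0 (q = 3*0 = 0)
Y(z, O) = 1 + 6*O
Z(n) = 40 + n + n² (Z(n) = (n² + (1 + 6*0)*n) + 40 = (n² + (1 + 0)*n) + 40 = (n² + 1*n) + 40 = (n² + n) + 40 = (n + n²) + 40 = 40 + n + n²)
Z(5) + 1534*(d(-7 - 1*3) - 291) = (40 + 5 + 5²) + 1534*(-13 - 291) = (40 + 5 + 25) + 1534*(-304) = 70 - 466336 = -466266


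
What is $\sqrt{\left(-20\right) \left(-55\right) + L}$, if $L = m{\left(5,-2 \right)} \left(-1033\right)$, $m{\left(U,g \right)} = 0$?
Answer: $10 \sqrt{11} \approx 33.166$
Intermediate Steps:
$L = 0$ ($L = 0 \left(-1033\right) = 0$)
$\sqrt{\left(-20\right) \left(-55\right) + L} = \sqrt{\left(-20\right) \left(-55\right) + 0} = \sqrt{1100 + 0} = \sqrt{1100} = 10 \sqrt{11}$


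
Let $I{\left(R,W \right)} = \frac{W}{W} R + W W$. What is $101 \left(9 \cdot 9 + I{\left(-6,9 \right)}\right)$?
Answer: $15756$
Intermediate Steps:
$I{\left(R,W \right)} = R + W^{2}$ ($I{\left(R,W \right)} = 1 R + W^{2} = R + W^{2}$)
$101 \left(9 \cdot 9 + I{\left(-6,9 \right)}\right) = 101 \left(9 \cdot 9 - \left(6 - 9^{2}\right)\right) = 101 \left(81 + \left(-6 + 81\right)\right) = 101 \left(81 + 75\right) = 101 \cdot 156 = 15756$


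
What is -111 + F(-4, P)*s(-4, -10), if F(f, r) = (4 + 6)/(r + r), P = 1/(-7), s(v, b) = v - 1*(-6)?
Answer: -181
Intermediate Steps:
s(v, b) = 6 + v (s(v, b) = v + 6 = 6 + v)
P = -⅐ ≈ -0.14286
F(f, r) = 5/r (F(f, r) = 10/((2*r)) = 10*(1/(2*r)) = 5/r)
-111 + F(-4, P)*s(-4, -10) = -111 + (5/(-⅐))*(6 - 4) = -111 + (5*(-7))*2 = -111 - 35*2 = -111 - 70 = -181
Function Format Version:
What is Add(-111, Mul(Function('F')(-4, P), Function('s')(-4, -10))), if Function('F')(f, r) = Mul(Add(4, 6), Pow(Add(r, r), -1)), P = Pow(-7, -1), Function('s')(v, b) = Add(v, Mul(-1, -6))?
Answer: -181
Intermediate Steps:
Function('s')(v, b) = Add(6, v) (Function('s')(v, b) = Add(v, 6) = Add(6, v))
P = Rational(-1, 7) ≈ -0.14286
Function('F')(f, r) = Mul(5, Pow(r, -1)) (Function('F')(f, r) = Mul(10, Pow(Mul(2, r), -1)) = Mul(10, Mul(Rational(1, 2), Pow(r, -1))) = Mul(5, Pow(r, -1)))
Add(-111, Mul(Function('F')(-4, P), Function('s')(-4, -10))) = Add(-111, Mul(Mul(5, Pow(Rational(-1, 7), -1)), Add(6, -4))) = Add(-111, Mul(Mul(5, -7), 2)) = Add(-111, Mul(-35, 2)) = Add(-111, -70) = -181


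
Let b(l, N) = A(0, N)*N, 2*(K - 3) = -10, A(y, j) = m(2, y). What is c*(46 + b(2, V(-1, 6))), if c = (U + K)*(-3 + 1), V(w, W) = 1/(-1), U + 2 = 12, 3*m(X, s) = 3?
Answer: -720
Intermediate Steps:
m(X, s) = 1 (m(X, s) = (1/3)*3 = 1)
A(y, j) = 1
U = 10 (U = -2 + 12 = 10)
K = -2 (K = 3 + (1/2)*(-10) = 3 - 5 = -2)
V(w, W) = -1
c = -16 (c = (10 - 2)*(-3 + 1) = 8*(-2) = -16)
b(l, N) = N (b(l, N) = 1*N = N)
c*(46 + b(2, V(-1, 6))) = -16*(46 - 1) = -16*45 = -720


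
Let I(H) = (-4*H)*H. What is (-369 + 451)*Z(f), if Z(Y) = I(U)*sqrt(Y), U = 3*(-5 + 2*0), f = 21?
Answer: -73800*sqrt(21) ≈ -3.3819e+5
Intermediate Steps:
U = -15 (U = 3*(-5 + 0) = 3*(-5) = -15)
I(H) = -4*H**2
Z(Y) = -900*sqrt(Y) (Z(Y) = (-4*(-15)**2)*sqrt(Y) = (-4*225)*sqrt(Y) = -900*sqrt(Y))
(-369 + 451)*Z(f) = (-369 + 451)*(-900*sqrt(21)) = 82*(-900*sqrt(21)) = -73800*sqrt(21)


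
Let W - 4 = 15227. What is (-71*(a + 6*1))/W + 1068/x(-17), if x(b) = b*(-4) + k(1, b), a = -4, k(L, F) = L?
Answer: 5418970/350313 ≈ 15.469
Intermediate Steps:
W = 15231 (W = 4 + 15227 = 15231)
x(b) = 1 - 4*b (x(b) = b*(-4) + 1 = -4*b + 1 = 1 - 4*b)
(-71*(a + 6*1))/W + 1068/x(-17) = -71*(-4 + 6*1)/15231 + 1068/(1 - 4*(-17)) = -71*(-4 + 6)*(1/15231) + 1068/(1 + 68) = -71*2*(1/15231) + 1068/69 = -142*1/15231 + 1068*(1/69) = -142/15231 + 356/23 = 5418970/350313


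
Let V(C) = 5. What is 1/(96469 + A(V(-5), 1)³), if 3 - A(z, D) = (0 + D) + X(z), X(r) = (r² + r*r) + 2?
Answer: -1/28531 ≈ -3.5050e-5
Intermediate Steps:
X(r) = 2 + 2*r² (X(r) = (r² + r²) + 2 = 2*r² + 2 = 2 + 2*r²)
A(z, D) = 1 - D - 2*z² (A(z, D) = 3 - ((0 + D) + (2 + 2*z²)) = 3 - (D + (2 + 2*z²)) = 3 - (2 + D + 2*z²) = 3 + (-2 - D - 2*z²) = 1 - D - 2*z²)
1/(96469 + A(V(-5), 1)³) = 1/(96469 + (1 - 1*1 - 2*5²)³) = 1/(96469 + (1 - 1 - 2*25)³) = 1/(96469 + (1 - 1 - 50)³) = 1/(96469 + (-50)³) = 1/(96469 - 125000) = 1/(-28531) = -1/28531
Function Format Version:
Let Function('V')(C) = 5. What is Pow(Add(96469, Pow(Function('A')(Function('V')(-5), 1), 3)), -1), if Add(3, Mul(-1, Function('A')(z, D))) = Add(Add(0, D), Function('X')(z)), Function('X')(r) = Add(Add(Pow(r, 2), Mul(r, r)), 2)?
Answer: Rational(-1, 28531) ≈ -3.5050e-5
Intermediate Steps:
Function('X')(r) = Add(2, Mul(2, Pow(r, 2))) (Function('X')(r) = Add(Add(Pow(r, 2), Pow(r, 2)), 2) = Add(Mul(2, Pow(r, 2)), 2) = Add(2, Mul(2, Pow(r, 2))))
Function('A')(z, D) = Add(1, Mul(-1, D), Mul(-2, Pow(z, 2))) (Function('A')(z, D) = Add(3, Mul(-1, Add(Add(0, D), Add(2, Mul(2, Pow(z, 2)))))) = Add(3, Mul(-1, Add(D, Add(2, Mul(2, Pow(z, 2)))))) = Add(3, Mul(-1, Add(2, D, Mul(2, Pow(z, 2))))) = Add(3, Add(-2, Mul(-1, D), Mul(-2, Pow(z, 2)))) = Add(1, Mul(-1, D), Mul(-2, Pow(z, 2))))
Pow(Add(96469, Pow(Function('A')(Function('V')(-5), 1), 3)), -1) = Pow(Add(96469, Pow(Add(1, Mul(-1, 1), Mul(-2, Pow(5, 2))), 3)), -1) = Pow(Add(96469, Pow(Add(1, -1, Mul(-2, 25)), 3)), -1) = Pow(Add(96469, Pow(Add(1, -1, -50), 3)), -1) = Pow(Add(96469, Pow(-50, 3)), -1) = Pow(Add(96469, -125000), -1) = Pow(-28531, -1) = Rational(-1, 28531)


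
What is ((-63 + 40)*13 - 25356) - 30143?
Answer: -55798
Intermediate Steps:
((-63 + 40)*13 - 25356) - 30143 = (-23*13 - 25356) - 30143 = (-299 - 25356) - 30143 = -25655 - 30143 = -55798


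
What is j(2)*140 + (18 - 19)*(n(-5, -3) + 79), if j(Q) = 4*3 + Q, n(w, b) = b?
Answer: 1884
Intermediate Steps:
j(Q) = 12 + Q
j(2)*140 + (18 - 19)*(n(-5, -3) + 79) = (12 + 2)*140 + (18 - 19)*(-3 + 79) = 14*140 - 1*76 = 1960 - 76 = 1884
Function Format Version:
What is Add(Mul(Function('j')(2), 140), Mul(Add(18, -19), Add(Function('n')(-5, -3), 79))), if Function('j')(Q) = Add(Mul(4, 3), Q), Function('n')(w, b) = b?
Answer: 1884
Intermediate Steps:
Function('j')(Q) = Add(12, Q)
Add(Mul(Function('j')(2), 140), Mul(Add(18, -19), Add(Function('n')(-5, -3), 79))) = Add(Mul(Add(12, 2), 140), Mul(Add(18, -19), Add(-3, 79))) = Add(Mul(14, 140), Mul(-1, 76)) = Add(1960, -76) = 1884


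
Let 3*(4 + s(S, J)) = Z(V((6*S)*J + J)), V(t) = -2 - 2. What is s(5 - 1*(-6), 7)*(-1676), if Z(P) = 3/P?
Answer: 7123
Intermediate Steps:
V(t) = -4
s(S, J) = -17/4 (s(S, J) = -4 + (3/(-4))/3 = -4 + (3*(-¼))/3 = -4 + (⅓)*(-¾) = -4 - ¼ = -17/4)
s(5 - 1*(-6), 7)*(-1676) = -17/4*(-1676) = 7123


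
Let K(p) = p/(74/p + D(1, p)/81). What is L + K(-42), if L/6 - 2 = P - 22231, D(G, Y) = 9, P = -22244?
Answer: -13874253/52 ≈ -2.6681e+5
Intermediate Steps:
K(p) = p/(1/9 + 74/p) (K(p) = p/(74/p + 9/81) = p/(74/p + 9*(1/81)) = p/(74/p + 1/9) = p/(1/9 + 74/p))
L = -266838 (L = 12 + 6*(-22244 - 22231) = 12 + 6*(-44475) = 12 - 266850 = -266838)
L + K(-42) = -266838 + 9*(-42)**2/(666 - 42) = -266838 + 9*1764/624 = -266838 + 9*1764*(1/624) = -266838 + 1323/52 = -13874253/52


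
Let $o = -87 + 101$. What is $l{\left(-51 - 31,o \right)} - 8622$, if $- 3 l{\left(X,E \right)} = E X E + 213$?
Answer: $- \frac{10007}{3} \approx -3335.7$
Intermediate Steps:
$o = 14$
$l{\left(X,E \right)} = -71 - \frac{X E^{2}}{3}$ ($l{\left(X,E \right)} = - \frac{E X E + 213}{3} = - \frac{X E^{2} + 213}{3} = - \frac{213 + X E^{2}}{3} = -71 - \frac{X E^{2}}{3}$)
$l{\left(-51 - 31,o \right)} - 8622 = \left(-71 - \frac{\left(-51 - 31\right) 14^{2}}{3}\right) - 8622 = \left(-71 - \left(- \frac{82}{3}\right) 196\right) - 8622 = \left(-71 + \frac{16072}{3}\right) - 8622 = \frac{15859}{3} - 8622 = - \frac{10007}{3}$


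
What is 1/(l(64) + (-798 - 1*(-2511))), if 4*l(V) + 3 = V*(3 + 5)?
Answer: 4/7361 ≈ 0.00054340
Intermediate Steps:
l(V) = -¾ + 2*V (l(V) = -¾ + (V*(3 + 5))/4 = -¾ + (V*8)/4 = -¾ + (8*V)/4 = -¾ + 2*V)
1/(l(64) + (-798 - 1*(-2511))) = 1/((-¾ + 2*64) + (-798 - 1*(-2511))) = 1/((-¾ + 128) + (-798 + 2511)) = 1/(509/4 + 1713) = 1/(7361/4) = 4/7361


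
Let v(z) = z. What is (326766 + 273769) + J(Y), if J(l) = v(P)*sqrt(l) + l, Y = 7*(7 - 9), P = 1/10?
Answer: 600521 + I*sqrt(14)/10 ≈ 6.0052e+5 + 0.37417*I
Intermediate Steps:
P = 1/10 ≈ 0.10000
Y = -14 (Y = 7*(-2) = -14)
J(l) = l + sqrt(l)/10 (J(l) = sqrt(l)/10 + l = l + sqrt(l)/10)
(326766 + 273769) + J(Y) = (326766 + 273769) + (-14 + sqrt(-14)/10) = 600535 + (-14 + (I*sqrt(14))/10) = 600535 + (-14 + I*sqrt(14)/10) = 600521 + I*sqrt(14)/10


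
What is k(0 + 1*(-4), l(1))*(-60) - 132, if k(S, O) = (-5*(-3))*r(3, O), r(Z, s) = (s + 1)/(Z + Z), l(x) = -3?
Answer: 168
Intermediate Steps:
r(Z, s) = (1 + s)/(2*Z) (r(Z, s) = (1 + s)/((2*Z)) = (1 + s)*(1/(2*Z)) = (1 + s)/(2*Z))
k(S, O) = 5/2 + 5*O/2 (k(S, O) = (-5*(-3))*((½)*(1 + O)/3) = 15*((½)*(⅓)*(1 + O)) = 15*(⅙ + O/6) = 5/2 + 5*O/2)
k(0 + 1*(-4), l(1))*(-60) - 132 = (5/2 + (5/2)*(-3))*(-60) - 132 = (5/2 - 15/2)*(-60) - 132 = -5*(-60) - 132 = 300 - 132 = 168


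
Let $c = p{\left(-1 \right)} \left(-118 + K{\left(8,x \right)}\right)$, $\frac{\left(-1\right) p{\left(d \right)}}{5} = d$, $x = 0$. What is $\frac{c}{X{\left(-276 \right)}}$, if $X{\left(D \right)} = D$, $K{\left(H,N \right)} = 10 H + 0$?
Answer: $\frac{95}{138} \approx 0.68841$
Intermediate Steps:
$K{\left(H,N \right)} = 10 H$
$p{\left(d \right)} = - 5 d$
$c = -190$ ($c = \left(-5\right) \left(-1\right) \left(-118 + 10 \cdot 8\right) = 5 \left(-118 + 80\right) = 5 \left(-38\right) = -190$)
$\frac{c}{X{\left(-276 \right)}} = - \frac{190}{-276} = \left(-190\right) \left(- \frac{1}{276}\right) = \frac{95}{138}$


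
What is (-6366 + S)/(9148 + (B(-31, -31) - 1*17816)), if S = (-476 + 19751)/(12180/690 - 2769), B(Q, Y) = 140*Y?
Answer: 134430057/274386416 ≈ 0.48993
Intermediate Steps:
S = -443325/63281 (S = 19275/(12180*(1/690) - 2769) = 19275/(406/23 - 2769) = 19275/(-63281/23) = 19275*(-23/63281) = -443325/63281 ≈ -7.0057)
(-6366 + S)/(9148 + (B(-31, -31) - 1*17816)) = (-6366 - 443325/63281)/(9148 + (140*(-31) - 1*17816)) = -403290171/(63281*(9148 + (-4340 - 17816))) = -403290171/(63281*(9148 - 22156)) = -403290171/63281/(-13008) = -403290171/63281*(-1/13008) = 134430057/274386416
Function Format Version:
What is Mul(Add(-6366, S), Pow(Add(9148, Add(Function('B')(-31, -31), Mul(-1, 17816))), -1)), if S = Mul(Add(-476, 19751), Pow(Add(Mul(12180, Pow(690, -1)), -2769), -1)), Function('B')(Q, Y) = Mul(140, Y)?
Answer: Rational(134430057, 274386416) ≈ 0.48993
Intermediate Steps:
S = Rational(-443325, 63281) (S = Mul(19275, Pow(Add(Mul(12180, Rational(1, 690)), -2769), -1)) = Mul(19275, Pow(Add(Rational(406, 23), -2769), -1)) = Mul(19275, Pow(Rational(-63281, 23), -1)) = Mul(19275, Rational(-23, 63281)) = Rational(-443325, 63281) ≈ -7.0057)
Mul(Add(-6366, S), Pow(Add(9148, Add(Function('B')(-31, -31), Mul(-1, 17816))), -1)) = Mul(Add(-6366, Rational(-443325, 63281)), Pow(Add(9148, Add(Mul(140, -31), Mul(-1, 17816))), -1)) = Mul(Rational(-403290171, 63281), Pow(Add(9148, Add(-4340, -17816)), -1)) = Mul(Rational(-403290171, 63281), Pow(Add(9148, -22156), -1)) = Mul(Rational(-403290171, 63281), Pow(-13008, -1)) = Mul(Rational(-403290171, 63281), Rational(-1, 13008)) = Rational(134430057, 274386416)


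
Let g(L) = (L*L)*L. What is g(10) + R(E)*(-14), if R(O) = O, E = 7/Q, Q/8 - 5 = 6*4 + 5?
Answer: 135951/136 ≈ 999.64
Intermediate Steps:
Q = 272 (Q = 40 + 8*(6*4 + 5) = 40 + 8*(24 + 5) = 40 + 8*29 = 40 + 232 = 272)
E = 7/272 ≈ 0.025735
g(L) = L³ (g(L) = L²*L = L³)
g(10) + R(E)*(-14) = 10³ + (7/272)*(-14) = 1000 - 49/136 = 135951/136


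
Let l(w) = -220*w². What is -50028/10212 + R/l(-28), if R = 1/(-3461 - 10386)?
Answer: -9956950103789/2032469306560 ≈ -4.8989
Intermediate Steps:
R = -1/13847 (R = 1/(-13847) = -1/13847 ≈ -7.2218e-5)
-50028/10212 + R/l(-28) = -50028/10212 - 1/(13847*((-220*(-28)²))) = -50028*1/10212 - 1/(13847*((-220*784))) = -4169/851 - 1/13847/(-172480) = -4169/851 - 1/13847*(-1/172480) = -4169/851 + 1/2388330560 = -9956950103789/2032469306560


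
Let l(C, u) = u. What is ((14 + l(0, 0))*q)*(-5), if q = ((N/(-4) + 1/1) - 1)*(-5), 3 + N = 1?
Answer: 175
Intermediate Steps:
N = -2 (N = -3 + 1 = -2)
q = -5/2 (q = ((-2/(-4) + 1/1) - 1)*(-5) = ((-2*(-1/4) + 1*1) - 1)*(-5) = ((1/2 + 1) - 1)*(-5) = (3/2 - 1)*(-5) = (1/2)*(-5) = -5/2 ≈ -2.5000)
((14 + l(0, 0))*q)*(-5) = ((14 + 0)*(-5/2))*(-5) = (14*(-5/2))*(-5) = -35*(-5) = 175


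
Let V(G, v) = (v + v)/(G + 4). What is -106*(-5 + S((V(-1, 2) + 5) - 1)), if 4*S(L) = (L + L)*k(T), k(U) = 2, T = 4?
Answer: -106/3 ≈ -35.333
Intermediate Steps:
V(G, v) = 2*v/(4 + G) (V(G, v) = (2*v)/(4 + G) = 2*v/(4 + G))
S(L) = L (S(L) = ((L + L)*2)/4 = ((2*L)*2)/4 = (4*L)/4 = L)
-106*(-5 + S((V(-1, 2) + 5) - 1)) = -106*(-5 + ((2*2/(4 - 1) + 5) - 1)) = -106*(-5 + ((2*2/3 + 5) - 1)) = -106*(-5 + ((2*2*(⅓) + 5) - 1)) = -106*(-5 + ((4/3 + 5) - 1)) = -106*(-5 + (19/3 - 1)) = -106*(-5 + 16/3) = -106*⅓ = -106/3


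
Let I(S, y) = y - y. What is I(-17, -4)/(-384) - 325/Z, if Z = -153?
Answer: 325/153 ≈ 2.1242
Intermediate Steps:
I(S, y) = 0
I(-17, -4)/(-384) - 325/Z = 0/(-384) - 325/(-153) = 0*(-1/384) - 325*(-1/153) = 0 + 325/153 = 325/153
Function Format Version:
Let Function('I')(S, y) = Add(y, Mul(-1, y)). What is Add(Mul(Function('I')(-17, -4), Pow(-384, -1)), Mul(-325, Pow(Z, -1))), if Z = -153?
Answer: Rational(325, 153) ≈ 2.1242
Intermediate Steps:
Function('I')(S, y) = 0
Add(Mul(Function('I')(-17, -4), Pow(-384, -1)), Mul(-325, Pow(Z, -1))) = Add(Mul(0, Pow(-384, -1)), Mul(-325, Pow(-153, -1))) = Add(Mul(0, Rational(-1, 384)), Mul(-325, Rational(-1, 153))) = Add(0, Rational(325, 153)) = Rational(325, 153)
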